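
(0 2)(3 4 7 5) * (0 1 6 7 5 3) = (0 2 1 6 7 3 4 5)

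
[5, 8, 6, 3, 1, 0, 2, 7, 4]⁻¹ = [5, 4, 6, 3, 8, 0, 2, 7, 1]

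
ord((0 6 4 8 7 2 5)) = 7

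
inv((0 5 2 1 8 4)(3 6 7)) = (0 4 8 1 2 5)(3 7 6)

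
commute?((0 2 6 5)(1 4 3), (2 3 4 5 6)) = no:(0 2 6 5)(1 4 3)*(2 3 4 5 6) = (0 3 1 5), (2 3 4 5 6)*(0 2 6 5)(1 4 3) = (0 2 1 4)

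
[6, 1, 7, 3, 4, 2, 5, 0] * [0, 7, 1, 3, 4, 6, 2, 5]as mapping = [0→2, 1→7, 2→5, 3→3, 4→4, 5→1, 6→6, 7→0]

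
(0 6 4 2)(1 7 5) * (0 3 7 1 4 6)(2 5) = (2 3 7)(4 5)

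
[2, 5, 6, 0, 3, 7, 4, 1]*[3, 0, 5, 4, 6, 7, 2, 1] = [5, 7, 2, 3, 4, 1, 6, 0]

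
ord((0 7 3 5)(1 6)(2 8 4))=12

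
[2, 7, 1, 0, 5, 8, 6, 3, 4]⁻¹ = [3, 2, 0, 7, 8, 4, 6, 1, 5]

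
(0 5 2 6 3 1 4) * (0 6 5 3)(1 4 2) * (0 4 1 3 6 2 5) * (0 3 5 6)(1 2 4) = (1 6)(2 3)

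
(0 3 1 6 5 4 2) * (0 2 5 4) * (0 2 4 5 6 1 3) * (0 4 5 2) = (0 4 6 2 5)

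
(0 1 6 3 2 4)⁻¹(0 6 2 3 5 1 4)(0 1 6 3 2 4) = (0 1 3 4 2 5 6)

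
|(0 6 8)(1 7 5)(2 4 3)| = 3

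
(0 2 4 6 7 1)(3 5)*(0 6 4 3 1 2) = (1 6 7 2 3 5)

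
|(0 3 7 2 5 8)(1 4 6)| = 6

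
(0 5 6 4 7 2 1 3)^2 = (0 6 7 1)(2 3 5 4)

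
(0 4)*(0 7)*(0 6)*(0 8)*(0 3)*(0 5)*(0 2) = (0 4 7 6 8 3 5 2)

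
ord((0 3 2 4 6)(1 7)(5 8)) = 10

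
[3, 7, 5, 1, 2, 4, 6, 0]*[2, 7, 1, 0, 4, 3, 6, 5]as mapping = [0→0, 1→5, 2→3, 3→7, 4→1, 5→4, 6→6, 7→2]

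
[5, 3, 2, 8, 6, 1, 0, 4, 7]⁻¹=[6, 5, 2, 1, 7, 0, 4, 8, 3]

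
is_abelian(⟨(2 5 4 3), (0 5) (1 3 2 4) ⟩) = no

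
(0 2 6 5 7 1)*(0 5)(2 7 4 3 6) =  (0 7 1 5 4 3 6)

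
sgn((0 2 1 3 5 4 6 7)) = -1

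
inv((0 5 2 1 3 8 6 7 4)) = (0 4 7 6 8 3 1 2 5)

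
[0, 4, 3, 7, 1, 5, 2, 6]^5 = [0, 4, 3, 7, 1, 5, 2, 6]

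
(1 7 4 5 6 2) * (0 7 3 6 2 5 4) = (0 7)(1 3 6 5 2)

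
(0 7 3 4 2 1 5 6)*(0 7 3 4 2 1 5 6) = (0 3 2 5)(1 6 7 4)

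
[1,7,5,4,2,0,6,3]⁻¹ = [5,0,4,7,3,2,6,1]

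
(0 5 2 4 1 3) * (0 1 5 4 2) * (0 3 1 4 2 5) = (0 2 5 3 4)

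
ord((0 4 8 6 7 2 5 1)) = 8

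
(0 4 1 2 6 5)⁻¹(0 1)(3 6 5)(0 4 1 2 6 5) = (0 3 5)(2 4)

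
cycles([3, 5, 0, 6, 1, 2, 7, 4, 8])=(0 3 6 7 4 1 5 2)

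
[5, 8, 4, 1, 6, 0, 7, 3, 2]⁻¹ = [5, 3, 8, 7, 2, 0, 4, 6, 1]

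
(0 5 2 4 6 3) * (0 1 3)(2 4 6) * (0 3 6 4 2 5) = (1 6 3)(2 4 5)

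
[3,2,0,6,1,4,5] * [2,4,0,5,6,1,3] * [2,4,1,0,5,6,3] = [6,2,1,0,5,3,4]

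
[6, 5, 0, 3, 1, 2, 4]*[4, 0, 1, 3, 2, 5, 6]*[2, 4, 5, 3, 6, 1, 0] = [0, 1, 6, 3, 2, 4, 5]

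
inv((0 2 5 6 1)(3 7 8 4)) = (0 1 6 5 2)(3 4 8 7)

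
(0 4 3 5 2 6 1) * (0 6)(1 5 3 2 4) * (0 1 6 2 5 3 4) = (0 6 3 4 5)(1 2)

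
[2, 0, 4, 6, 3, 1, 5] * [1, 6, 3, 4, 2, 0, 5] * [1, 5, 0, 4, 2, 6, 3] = [4, 5, 0, 6, 2, 3, 1]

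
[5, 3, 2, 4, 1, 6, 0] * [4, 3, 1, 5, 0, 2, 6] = [2, 5, 1, 0, 3, 6, 4]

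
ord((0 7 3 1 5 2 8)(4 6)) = 14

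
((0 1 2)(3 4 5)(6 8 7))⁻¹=(0 2 1)(3 5 4)(6 7 8)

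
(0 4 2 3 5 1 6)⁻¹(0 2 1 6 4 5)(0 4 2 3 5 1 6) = (0 2 1 4 3 6)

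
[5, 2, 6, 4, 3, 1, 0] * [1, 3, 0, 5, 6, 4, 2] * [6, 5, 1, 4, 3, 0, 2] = [3, 6, 1, 2, 0, 4, 5]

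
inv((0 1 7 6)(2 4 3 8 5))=(0 6 7 1)(2 5 8 3 4)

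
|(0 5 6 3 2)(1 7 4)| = 15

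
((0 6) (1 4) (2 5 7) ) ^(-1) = (0 6) (1 4) (2 7 5) 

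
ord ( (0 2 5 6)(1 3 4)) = 12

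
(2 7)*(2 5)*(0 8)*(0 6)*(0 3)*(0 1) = (0 8 6 3 1)(2 7 5)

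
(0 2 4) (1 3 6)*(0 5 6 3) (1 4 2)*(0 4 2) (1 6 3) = (0 6 2) (1 4 5 3) 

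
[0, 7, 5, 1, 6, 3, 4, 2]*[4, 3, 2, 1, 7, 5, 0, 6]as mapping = [0→4, 1→6, 2→5, 3→3, 4→0, 5→1, 6→7, 7→2]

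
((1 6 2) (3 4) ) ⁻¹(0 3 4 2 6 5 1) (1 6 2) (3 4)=(0 4 3 1 2 5 6) 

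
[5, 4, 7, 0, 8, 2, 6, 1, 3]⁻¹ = [3, 7, 5, 8, 1, 0, 6, 2, 4]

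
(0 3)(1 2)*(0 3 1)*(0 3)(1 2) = (0 2 3)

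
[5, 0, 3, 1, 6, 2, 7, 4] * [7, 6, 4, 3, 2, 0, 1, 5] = [0, 7, 3, 6, 1, 4, 5, 2]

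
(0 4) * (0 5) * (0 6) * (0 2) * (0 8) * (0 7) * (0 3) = (0 4 5 6 2 8 7 3)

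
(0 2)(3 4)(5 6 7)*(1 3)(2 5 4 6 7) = (0 5 7 4 1 3 6 2)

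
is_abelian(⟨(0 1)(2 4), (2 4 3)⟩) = no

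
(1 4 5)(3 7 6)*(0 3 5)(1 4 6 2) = (0 3 7 2 1 6 5 4)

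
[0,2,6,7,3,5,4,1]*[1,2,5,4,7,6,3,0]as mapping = [0→1,1→5,2→3,3→0,4→4,5→6,6→7,7→2]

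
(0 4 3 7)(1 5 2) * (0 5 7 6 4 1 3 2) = (0 1 7 5)(2 3 6 4)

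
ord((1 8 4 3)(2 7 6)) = 12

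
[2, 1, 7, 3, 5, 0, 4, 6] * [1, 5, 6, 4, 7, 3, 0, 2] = [6, 5, 2, 4, 3, 1, 7, 0]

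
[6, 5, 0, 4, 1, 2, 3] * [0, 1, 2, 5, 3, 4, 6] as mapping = [0→6, 1→4, 2→0, 3→3, 4→1, 5→2, 6→5] 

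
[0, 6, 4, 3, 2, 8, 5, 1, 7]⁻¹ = [0, 7, 4, 3, 2, 6, 1, 8, 5]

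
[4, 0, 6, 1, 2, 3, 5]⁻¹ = [1, 3, 4, 5, 0, 6, 2]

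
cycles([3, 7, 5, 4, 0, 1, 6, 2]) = (0 3 4)(1 7 2 5)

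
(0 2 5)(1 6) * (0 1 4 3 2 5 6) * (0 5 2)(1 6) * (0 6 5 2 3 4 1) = (0 3 6 1 2)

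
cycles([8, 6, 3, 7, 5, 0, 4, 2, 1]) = (0 8 1 6 4 5)(2 3 7)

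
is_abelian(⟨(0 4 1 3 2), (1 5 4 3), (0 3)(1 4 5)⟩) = no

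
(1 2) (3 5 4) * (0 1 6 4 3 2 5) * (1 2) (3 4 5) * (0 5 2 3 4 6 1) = (0 3 5 6 2 1 4) 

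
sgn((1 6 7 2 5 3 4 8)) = -1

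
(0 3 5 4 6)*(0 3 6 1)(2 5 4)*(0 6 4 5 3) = (0 4 1 6)(2 3 5)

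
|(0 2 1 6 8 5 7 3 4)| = 9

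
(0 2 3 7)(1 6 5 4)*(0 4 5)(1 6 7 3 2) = (0 1 7 4 6)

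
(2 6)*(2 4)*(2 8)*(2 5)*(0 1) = (0 1)(2 6 4 8 5)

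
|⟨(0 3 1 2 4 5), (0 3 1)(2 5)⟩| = 720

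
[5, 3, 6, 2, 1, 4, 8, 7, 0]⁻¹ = [8, 4, 3, 1, 5, 0, 2, 7, 6]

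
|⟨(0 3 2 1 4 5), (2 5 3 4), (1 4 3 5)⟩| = 720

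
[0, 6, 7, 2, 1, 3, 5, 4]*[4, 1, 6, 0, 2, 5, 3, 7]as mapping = [0→4, 1→3, 2→7, 3→6, 4→1, 5→0, 6→5, 7→2]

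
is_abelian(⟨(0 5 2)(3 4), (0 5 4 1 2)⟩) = no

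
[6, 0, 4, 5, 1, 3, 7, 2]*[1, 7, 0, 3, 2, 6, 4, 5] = [4, 1, 2, 6, 7, 3, 5, 0]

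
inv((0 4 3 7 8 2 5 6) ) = (0 6 5 2 8 7 3 4) 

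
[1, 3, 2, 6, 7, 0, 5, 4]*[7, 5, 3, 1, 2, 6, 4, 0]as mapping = [0→5, 1→1, 2→3, 3→4, 4→0, 5→7, 6→6, 7→2]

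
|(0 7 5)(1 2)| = 6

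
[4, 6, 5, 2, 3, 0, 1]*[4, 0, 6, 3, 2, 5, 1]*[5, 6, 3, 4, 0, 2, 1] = [3, 6, 2, 1, 4, 0, 5]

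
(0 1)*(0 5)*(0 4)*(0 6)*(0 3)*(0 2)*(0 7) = (0 1 5 4 6 3 2 7)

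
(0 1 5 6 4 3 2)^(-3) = (0 4 1 3 5 2 6)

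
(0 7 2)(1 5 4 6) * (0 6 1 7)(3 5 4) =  (1 4)(2 6 7)(3 5)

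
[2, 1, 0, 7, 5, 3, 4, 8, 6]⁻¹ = [2, 1, 0, 5, 6, 4, 8, 3, 7]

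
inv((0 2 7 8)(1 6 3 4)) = (0 8 7 2)(1 4 3 6)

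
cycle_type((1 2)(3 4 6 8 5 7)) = 2.6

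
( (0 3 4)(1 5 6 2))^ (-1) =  (0 4 3)(1 2 6 5)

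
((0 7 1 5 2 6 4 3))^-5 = (0 5 4 7 2 3 1 6)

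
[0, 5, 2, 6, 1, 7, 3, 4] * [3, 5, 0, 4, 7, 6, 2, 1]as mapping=[0→3, 1→6, 2→0, 3→2, 4→5, 5→1, 6→4, 7→7]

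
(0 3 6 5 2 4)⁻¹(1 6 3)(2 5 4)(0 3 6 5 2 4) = (0 4 2)(1 5 6)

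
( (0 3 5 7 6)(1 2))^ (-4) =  (0 3 5 7 6)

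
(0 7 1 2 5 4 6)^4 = (0 5 7 4 1 6 2)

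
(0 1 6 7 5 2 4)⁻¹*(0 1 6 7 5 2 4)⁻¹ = (0 2 7 1 4 5 6)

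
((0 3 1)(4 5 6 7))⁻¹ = (0 1 3)(4 7 6 5)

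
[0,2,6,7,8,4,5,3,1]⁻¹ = [0,8,1,7,5,6,2,3,4]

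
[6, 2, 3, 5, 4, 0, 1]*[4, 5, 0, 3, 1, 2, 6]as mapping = [0→6, 1→0, 2→3, 3→2, 4→1, 5→4, 6→5]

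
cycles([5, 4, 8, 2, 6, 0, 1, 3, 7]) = (0 5)(1 4 6)(2 8 7 3)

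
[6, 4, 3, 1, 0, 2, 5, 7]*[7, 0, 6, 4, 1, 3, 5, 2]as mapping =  [0→5, 1→1, 2→4, 3→0, 4→7, 5→6, 6→3, 7→2]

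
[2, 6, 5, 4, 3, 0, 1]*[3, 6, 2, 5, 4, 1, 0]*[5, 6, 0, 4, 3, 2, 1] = [0, 5, 6, 3, 2, 4, 1]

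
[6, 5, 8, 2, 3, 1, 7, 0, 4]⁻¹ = [7, 5, 3, 4, 8, 1, 0, 6, 2]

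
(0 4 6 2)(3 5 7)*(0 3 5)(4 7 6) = (0 7 5 6 2 3)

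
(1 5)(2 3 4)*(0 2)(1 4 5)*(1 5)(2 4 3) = (0 4)(1 5 3)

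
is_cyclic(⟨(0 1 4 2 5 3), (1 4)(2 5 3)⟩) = no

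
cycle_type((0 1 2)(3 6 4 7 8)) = 3.5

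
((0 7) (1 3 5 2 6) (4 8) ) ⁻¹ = (0 7) (1 6 2 5 3) (4 8) 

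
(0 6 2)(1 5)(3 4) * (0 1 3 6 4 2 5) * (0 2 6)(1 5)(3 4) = (0 3 6 1 2 5 4)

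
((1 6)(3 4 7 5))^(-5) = (1 6)(3 5 7 4)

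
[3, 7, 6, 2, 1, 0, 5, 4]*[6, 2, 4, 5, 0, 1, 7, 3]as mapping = [0→5, 1→3, 2→7, 3→4, 4→2, 5→6, 6→1, 7→0]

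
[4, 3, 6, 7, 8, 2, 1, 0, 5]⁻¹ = [7, 6, 5, 1, 0, 8, 2, 3, 4]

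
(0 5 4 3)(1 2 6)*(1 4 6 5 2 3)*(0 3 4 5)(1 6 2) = (0 1 4 6 5 2)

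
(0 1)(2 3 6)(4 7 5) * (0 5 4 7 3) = (0 1 5 7 4 3 6 2)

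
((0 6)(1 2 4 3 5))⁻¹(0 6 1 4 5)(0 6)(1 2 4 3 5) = (0 2 3 1 6)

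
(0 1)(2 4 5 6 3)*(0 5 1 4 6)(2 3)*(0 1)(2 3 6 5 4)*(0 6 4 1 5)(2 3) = (0 3 4 6 2)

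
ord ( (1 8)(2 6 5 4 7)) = 10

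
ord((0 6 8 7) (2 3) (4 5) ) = 4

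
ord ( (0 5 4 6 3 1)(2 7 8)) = 6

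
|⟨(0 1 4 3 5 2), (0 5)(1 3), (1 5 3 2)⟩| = 720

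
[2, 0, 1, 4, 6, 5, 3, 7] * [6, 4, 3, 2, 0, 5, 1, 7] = [3, 6, 4, 0, 1, 5, 2, 7]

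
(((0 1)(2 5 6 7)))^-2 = (2 6)(5 7)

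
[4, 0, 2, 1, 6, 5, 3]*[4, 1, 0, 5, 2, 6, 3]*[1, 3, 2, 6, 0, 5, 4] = [2, 0, 1, 3, 6, 4, 5]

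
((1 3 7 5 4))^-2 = (1 5 3 4 7)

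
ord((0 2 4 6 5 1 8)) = 7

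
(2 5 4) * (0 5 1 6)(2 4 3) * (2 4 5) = (0 2 1 6)(3 4 5)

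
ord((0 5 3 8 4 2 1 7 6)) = 9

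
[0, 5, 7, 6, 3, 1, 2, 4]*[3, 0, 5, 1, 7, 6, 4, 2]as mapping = [0→3, 1→6, 2→2, 3→4, 4→1, 5→0, 6→5, 7→7]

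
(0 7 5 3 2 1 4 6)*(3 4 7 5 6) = (0 5 4 3 2 1 7 6)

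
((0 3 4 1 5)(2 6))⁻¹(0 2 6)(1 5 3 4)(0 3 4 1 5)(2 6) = (0 4 1 5)(2 3 6)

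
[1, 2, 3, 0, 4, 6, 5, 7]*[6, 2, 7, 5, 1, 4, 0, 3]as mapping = [0→2, 1→7, 2→5, 3→6, 4→1, 5→0, 6→4, 7→3]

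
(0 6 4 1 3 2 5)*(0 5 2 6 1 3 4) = (0 1 4 3 6) 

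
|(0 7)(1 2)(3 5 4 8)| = 4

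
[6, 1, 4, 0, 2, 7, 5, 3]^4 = [3, 1, 2, 7, 4, 6, 0, 5]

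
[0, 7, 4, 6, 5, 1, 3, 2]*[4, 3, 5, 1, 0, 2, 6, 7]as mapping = [0→4, 1→7, 2→0, 3→6, 4→2, 5→3, 6→1, 7→5]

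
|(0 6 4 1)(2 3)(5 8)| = 4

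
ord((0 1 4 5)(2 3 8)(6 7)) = 12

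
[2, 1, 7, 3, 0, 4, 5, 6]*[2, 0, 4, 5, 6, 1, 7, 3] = [4, 0, 3, 5, 2, 6, 1, 7]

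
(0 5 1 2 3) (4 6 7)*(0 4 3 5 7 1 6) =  (0 7 3 4) (1 2 5 6) 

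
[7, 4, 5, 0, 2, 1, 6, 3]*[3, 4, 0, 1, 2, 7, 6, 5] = [5, 2, 7, 3, 0, 4, 6, 1]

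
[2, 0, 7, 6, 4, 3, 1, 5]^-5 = [7, 2, 5, 1, 4, 6, 0, 3]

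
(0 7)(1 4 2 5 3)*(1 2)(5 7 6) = (0 6 5 3 2 7)(1 4)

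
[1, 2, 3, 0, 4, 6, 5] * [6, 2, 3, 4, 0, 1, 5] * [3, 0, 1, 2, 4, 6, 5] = [1, 2, 4, 5, 3, 6, 0]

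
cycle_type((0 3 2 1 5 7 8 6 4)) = 9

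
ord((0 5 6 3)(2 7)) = 4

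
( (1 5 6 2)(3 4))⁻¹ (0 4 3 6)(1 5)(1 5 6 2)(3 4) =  (0 3 4 2)(5 6)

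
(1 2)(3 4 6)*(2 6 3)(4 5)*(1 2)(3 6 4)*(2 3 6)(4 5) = (1 5 6)(2 3 4)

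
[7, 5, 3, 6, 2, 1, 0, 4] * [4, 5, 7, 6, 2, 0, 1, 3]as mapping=[0→3, 1→0, 2→6, 3→1, 4→7, 5→5, 6→4, 7→2]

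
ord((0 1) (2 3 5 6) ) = 4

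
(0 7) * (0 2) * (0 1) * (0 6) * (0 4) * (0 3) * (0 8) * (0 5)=(0 7 2 1 6 4 3 8 5)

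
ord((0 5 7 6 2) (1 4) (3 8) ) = 10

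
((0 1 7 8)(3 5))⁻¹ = (0 8 7 1)(3 5)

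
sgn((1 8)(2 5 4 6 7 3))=1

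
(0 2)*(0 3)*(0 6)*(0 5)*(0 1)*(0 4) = (0 2 3 6 5 1 4)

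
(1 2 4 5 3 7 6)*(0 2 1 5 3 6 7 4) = (0 2)(3 4)(5 6)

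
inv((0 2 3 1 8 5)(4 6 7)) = (0 5 8 1 3 2)(4 7 6)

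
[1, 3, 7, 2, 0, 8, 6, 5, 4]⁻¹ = [4, 0, 3, 1, 8, 7, 6, 2, 5]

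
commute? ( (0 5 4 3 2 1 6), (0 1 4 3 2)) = no: (0 5 4 3 2 1 6) * (0 1 4 3 2) = (0 5 3)(1 6)(2 4), (0 1 4 3 2) * (0 5 4 3 2 1 6) = (0 6)(1 3)(2 5 4)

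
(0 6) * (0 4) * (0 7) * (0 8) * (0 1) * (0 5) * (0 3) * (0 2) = (0 6 4 7 8 1 5 3 2)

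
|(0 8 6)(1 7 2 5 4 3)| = 6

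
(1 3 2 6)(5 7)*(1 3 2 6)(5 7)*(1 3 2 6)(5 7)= (1 6 2 3)(5 7)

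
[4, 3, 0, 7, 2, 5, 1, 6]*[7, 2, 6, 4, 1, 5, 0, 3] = [1, 4, 7, 3, 6, 5, 2, 0]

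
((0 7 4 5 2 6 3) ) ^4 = (0 2 7 6 4 3 5) 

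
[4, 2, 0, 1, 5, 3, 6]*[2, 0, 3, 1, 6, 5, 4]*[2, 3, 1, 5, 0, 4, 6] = [6, 5, 1, 2, 4, 3, 0]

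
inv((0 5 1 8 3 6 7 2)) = (0 2 7 6 3 8 1 5)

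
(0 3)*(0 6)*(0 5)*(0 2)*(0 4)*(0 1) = (0 3 6 5 2 4 1)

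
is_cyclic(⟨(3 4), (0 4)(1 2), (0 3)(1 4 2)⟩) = no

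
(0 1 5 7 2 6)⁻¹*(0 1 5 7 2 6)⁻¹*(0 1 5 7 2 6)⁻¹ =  (0 7)(1 2)(5 6)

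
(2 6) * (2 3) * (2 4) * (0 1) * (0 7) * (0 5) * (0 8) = (0 1 7 5 8)(2 6 3 4)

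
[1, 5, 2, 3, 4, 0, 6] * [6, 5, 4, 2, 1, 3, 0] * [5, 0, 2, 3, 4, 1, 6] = [1, 3, 4, 2, 0, 6, 5]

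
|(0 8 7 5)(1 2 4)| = 12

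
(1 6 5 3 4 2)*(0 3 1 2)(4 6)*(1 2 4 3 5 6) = (0 5 2 4)(1 3)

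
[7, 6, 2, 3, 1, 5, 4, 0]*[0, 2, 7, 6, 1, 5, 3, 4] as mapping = [0→4, 1→3, 2→7, 3→6, 4→2, 5→5, 6→1, 7→0] 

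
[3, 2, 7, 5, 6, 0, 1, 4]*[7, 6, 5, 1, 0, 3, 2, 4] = [1, 5, 4, 3, 2, 7, 6, 0]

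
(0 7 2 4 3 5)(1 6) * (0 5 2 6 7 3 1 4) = (0 3 2)(1 7 6 4)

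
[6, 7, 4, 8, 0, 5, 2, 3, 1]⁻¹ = [4, 8, 6, 7, 2, 5, 0, 1, 3]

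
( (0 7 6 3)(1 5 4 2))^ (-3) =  (0 7 6 3)(1 5 4 2)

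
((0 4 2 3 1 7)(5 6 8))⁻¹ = (0 7 1 3 2 4)(5 8 6)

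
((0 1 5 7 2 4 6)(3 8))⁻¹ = (0 6 4 2 7 5 1)(3 8)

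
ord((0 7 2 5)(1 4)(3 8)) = 4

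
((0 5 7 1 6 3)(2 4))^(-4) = (0 7 6)(1 3 5)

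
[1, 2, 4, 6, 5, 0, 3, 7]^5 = [0, 1, 2, 6, 4, 5, 3, 7]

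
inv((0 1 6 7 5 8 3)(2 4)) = (0 3 8 5 7 6 1)(2 4)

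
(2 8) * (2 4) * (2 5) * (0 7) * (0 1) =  (0 7 1)(2 8 4 5)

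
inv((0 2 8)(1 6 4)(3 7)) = (0 8 2)(1 4 6)(3 7)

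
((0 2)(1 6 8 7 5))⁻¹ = (0 2)(1 5 7 8 6)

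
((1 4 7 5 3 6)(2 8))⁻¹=(1 6 3 5 7 4)(2 8)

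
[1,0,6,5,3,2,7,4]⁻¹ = [1,0,5,4,7,3,2,6]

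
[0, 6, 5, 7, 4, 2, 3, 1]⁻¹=[0, 7, 5, 6, 4, 2, 1, 3]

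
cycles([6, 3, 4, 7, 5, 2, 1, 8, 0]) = (0 6 1 3 7 8)(2 4 5)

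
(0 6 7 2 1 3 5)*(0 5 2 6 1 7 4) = (0 1 3 2 7 6 4)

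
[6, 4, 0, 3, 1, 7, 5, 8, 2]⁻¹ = [2, 4, 8, 3, 1, 6, 0, 5, 7]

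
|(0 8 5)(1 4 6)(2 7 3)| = 3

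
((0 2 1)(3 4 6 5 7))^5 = (0 1 2)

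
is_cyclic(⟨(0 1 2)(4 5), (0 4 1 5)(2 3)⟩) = no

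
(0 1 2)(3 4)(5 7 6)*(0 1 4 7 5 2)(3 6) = (0 4 6 2 1)(3 7)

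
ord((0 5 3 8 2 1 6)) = 7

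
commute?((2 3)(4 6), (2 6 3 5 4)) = no:(2 3)(4 6) * (2 6 3 5 4) = (2 5 4 3 6), (2 6 3 5 4) * (2 3)(4 6) = (2 4 3 5 6)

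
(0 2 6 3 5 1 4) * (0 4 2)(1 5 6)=(1 2)(3 6)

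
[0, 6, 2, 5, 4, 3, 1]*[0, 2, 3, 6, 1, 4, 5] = [0, 5, 3, 4, 1, 6, 2]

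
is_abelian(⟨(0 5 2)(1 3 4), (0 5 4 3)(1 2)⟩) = no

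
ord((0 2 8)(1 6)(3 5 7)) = 6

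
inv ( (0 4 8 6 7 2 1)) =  (0 1 2 7 6 8 4)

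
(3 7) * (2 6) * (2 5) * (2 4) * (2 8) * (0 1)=(0 1)(2 6 5 4 8)(3 7)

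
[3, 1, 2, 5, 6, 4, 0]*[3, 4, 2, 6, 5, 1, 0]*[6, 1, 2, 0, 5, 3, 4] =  [4, 5, 2, 1, 6, 3, 0]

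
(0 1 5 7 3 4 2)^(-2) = (0 4 7 1 2 3 5)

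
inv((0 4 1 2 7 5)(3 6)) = (0 5 7 2 1 4)(3 6)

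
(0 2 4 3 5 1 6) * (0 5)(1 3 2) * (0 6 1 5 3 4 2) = (0 5 4)(3 6)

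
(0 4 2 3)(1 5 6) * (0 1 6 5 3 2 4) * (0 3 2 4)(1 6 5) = (0 3 6 5 1 2 4)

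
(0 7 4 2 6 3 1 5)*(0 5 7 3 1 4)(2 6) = (0 3 4 6 1 7)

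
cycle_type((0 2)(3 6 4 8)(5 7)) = 2^2.4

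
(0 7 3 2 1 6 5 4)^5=(0 6 3 4 1 7 5 2)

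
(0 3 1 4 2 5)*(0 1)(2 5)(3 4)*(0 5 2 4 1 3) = (0 1)(2 4)(3 5)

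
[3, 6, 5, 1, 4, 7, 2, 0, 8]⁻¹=[7, 3, 6, 0, 4, 2, 1, 5, 8]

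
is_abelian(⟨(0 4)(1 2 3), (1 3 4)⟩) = no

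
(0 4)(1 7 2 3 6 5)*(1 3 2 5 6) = (0 4)(1 7 5 3)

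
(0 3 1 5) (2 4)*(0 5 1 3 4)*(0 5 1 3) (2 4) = (0 2 5 1 3) 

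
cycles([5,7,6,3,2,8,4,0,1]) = (0 5 8 1 7)(2 6 4)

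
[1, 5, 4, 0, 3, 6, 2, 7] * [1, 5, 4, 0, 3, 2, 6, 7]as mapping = [0→5, 1→2, 2→3, 3→1, 4→0, 5→6, 6→4, 7→7]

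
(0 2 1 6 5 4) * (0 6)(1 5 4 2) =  (0 1)(2 5)(4 6)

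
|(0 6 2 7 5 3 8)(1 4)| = 14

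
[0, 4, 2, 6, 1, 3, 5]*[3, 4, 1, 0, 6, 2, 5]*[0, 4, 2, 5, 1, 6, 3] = [5, 3, 4, 6, 1, 0, 2]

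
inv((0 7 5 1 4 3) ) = (0 3 4 1 5 7) 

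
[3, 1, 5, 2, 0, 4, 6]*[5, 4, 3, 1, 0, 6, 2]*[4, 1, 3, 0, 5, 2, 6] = [1, 5, 6, 0, 2, 4, 3]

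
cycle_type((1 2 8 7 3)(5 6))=2.5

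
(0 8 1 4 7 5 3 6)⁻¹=(0 6 3 5 7 4 1 8)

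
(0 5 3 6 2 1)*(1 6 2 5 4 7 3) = (0 4 7 3 2 6 5 1)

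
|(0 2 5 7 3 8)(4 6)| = 6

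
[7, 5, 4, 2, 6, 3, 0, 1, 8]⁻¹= [6, 7, 3, 5, 2, 1, 4, 0, 8]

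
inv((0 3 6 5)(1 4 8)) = (0 5 6 3)(1 8 4)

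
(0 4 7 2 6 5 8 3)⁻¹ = (0 3 8 5 6 2 7 4)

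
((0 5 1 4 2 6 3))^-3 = (0 2 5 6 1 3 4)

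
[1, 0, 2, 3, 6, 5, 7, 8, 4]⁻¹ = [1, 0, 2, 3, 8, 5, 4, 6, 7]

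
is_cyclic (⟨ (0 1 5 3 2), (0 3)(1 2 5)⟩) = no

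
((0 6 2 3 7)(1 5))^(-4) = (0 6 2 3 7)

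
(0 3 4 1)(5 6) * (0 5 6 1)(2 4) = (0 3 2 4)(1 5)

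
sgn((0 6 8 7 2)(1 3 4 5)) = -1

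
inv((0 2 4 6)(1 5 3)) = (0 6 4 2)(1 3 5)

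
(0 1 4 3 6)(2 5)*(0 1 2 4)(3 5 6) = (0 2 6 1)(4 5)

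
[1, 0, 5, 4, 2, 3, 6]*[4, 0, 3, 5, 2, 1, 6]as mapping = [0→0, 1→4, 2→1, 3→2, 4→3, 5→5, 6→6]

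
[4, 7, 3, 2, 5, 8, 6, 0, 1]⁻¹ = [7, 8, 3, 2, 0, 4, 6, 1, 5]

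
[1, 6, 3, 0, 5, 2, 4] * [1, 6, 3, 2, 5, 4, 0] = [6, 0, 2, 1, 4, 3, 5]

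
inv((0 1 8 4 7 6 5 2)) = (0 2 5 6 7 4 8 1)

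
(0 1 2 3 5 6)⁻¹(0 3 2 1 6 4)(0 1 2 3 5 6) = (0 4 1 5 3 2)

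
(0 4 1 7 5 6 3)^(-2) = (0 6 7 4 3 5 1)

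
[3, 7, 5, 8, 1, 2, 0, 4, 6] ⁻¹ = [6, 4, 5, 0, 7, 2, 8, 1, 3] 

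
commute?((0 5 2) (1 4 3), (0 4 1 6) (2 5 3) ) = no:(0 5 2) (1 4 3) * (0 4 1 6) (2 5 3) = (0 3 6) (2 4), (0 4 1 6) (2 5 3) * (0 5 2) (1 4 3) = (0 3) (1 6 5) 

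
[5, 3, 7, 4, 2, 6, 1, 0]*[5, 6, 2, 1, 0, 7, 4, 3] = [7, 1, 3, 0, 2, 4, 6, 5]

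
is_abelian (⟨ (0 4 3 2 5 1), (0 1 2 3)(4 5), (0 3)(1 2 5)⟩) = no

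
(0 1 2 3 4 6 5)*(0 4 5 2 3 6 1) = (1 3 5 4)(2 6)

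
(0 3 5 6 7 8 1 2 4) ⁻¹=(0 4 2 1 8 7 6 5 3) 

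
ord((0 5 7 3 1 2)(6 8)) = 6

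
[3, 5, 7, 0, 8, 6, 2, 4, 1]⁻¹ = [3, 8, 6, 0, 7, 1, 5, 2, 4]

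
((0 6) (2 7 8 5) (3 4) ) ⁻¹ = (0 6) (2 5 8 7) (3 4) 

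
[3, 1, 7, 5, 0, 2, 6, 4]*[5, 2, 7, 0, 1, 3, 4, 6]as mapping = [0→0, 1→2, 2→6, 3→3, 4→5, 5→7, 6→4, 7→1]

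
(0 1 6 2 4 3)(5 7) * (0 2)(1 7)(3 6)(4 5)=(0 7 4 6)(1 3 2 5)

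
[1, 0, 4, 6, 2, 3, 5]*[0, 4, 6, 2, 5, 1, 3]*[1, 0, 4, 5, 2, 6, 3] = [2, 1, 6, 5, 3, 4, 0]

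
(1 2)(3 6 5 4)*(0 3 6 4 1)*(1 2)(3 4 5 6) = (0 4 3 5 2)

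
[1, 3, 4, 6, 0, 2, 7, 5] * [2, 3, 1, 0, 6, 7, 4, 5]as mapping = [0→3, 1→0, 2→6, 3→4, 4→2, 5→1, 6→5, 7→7]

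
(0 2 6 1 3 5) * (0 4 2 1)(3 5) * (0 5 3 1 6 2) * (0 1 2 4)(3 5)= (0 6 3 2 4 1 5)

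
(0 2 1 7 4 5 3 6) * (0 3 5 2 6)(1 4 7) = (0 6 3)(2 4)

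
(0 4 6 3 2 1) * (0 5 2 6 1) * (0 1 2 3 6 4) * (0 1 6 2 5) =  (0 1)(2 6)(3 4 5)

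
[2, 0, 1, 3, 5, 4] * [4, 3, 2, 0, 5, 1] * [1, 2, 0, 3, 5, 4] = [0, 5, 3, 1, 2, 4]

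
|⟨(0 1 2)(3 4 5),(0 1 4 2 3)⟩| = 60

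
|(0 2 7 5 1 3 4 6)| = 8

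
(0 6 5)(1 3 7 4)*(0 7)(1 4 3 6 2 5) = (0 2 5 7 3)(1 6)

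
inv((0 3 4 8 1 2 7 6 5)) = (0 5 6 7 2 1 8 4 3)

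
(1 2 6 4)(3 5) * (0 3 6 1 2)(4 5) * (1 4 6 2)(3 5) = (0 5 2 4 1)(3 6)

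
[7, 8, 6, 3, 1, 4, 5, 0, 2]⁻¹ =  [7, 4, 8, 3, 5, 6, 2, 0, 1]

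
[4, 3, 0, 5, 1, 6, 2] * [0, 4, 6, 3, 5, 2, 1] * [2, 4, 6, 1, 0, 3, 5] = [3, 1, 2, 6, 0, 4, 5]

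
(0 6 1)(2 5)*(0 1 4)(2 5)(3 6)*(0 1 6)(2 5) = (0 3)(1 6 4)(2 5)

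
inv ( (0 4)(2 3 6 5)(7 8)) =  (0 4)(2 5 6 3)(7 8)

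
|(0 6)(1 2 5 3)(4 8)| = 4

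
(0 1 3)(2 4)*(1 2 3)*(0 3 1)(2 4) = (0 4 1)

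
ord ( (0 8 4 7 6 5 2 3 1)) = 9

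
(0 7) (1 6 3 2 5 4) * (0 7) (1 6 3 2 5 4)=(1 3 5) (2 4 6) 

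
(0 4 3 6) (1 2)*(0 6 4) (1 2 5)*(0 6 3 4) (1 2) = (0 6 3) (1 5 2) 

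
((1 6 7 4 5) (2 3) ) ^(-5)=(2 3) 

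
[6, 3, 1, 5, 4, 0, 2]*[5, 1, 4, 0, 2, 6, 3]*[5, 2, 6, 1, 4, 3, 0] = [1, 5, 2, 0, 6, 3, 4]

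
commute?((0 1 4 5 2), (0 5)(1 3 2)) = no:(0 1 4 5 2) * (0 5)(1 3 2) = (0 3 2 5 1 4), (0 5)(1 3 2) * (0 1 4 5 2) = (0 2 4 5 1 3)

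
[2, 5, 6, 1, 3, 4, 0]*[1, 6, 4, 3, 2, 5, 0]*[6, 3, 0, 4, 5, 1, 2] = [5, 1, 6, 2, 4, 0, 3]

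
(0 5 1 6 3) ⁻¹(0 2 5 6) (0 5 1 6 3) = (1 3 5 2) 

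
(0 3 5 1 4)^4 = (0 4 1 5 3)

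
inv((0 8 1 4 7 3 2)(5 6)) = (0 2 3 7 4 1 8)(5 6)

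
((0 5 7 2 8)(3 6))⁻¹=(0 8 2 7 5)(3 6)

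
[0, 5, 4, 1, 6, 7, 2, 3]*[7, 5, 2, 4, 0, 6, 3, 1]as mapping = [0→7, 1→6, 2→0, 3→5, 4→3, 5→1, 6→2, 7→4]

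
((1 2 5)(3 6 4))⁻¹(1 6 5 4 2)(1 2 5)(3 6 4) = (1 3 5 2 4)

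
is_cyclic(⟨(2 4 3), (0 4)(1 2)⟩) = no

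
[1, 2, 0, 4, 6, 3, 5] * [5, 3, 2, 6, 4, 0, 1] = [3, 2, 5, 4, 1, 6, 0]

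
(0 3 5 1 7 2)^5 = (0 2 7 1 5 3)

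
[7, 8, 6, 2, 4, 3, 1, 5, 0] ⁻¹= [8, 6, 3, 5, 4, 7, 2, 0, 1] 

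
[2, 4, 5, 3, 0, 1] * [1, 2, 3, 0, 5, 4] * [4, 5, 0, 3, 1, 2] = [3, 2, 1, 4, 5, 0]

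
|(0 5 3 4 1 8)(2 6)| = 6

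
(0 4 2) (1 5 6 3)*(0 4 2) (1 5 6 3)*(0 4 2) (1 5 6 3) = (1 3 6 5) 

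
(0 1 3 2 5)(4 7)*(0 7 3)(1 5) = (0 5 7 4 3 2 1)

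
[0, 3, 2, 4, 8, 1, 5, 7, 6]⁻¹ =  [0, 5, 2, 1, 3, 6, 8, 7, 4]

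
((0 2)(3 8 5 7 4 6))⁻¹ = (0 2)(3 6 4 7 5 8)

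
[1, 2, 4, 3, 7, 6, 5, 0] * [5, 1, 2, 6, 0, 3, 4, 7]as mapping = [0→1, 1→2, 2→0, 3→6, 4→7, 5→4, 6→3, 7→5]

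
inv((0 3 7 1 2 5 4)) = (0 4 5 2 1 7 3)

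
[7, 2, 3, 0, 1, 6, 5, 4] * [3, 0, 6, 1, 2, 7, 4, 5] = [5, 6, 1, 3, 0, 4, 7, 2]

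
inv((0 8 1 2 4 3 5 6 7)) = (0 7 6 5 3 4 2 1 8)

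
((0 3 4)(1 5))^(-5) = (0 3 4)(1 5)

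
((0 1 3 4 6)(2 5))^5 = (2 5)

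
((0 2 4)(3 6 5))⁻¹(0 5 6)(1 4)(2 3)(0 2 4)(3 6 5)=(0 1)(2 3 5)(4 6)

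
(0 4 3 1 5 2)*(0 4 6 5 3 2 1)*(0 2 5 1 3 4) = (0 6 1 4 5 3 2)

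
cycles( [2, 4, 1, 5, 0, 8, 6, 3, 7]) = (0 2 1 4)(3 5 8 7)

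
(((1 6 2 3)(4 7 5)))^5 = (1 6 2 3)(4 5 7)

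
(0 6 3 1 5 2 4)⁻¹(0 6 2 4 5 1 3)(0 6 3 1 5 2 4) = (0 2 5 1 6 3 4)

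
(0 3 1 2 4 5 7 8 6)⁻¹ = (0 6 8 7 5 4 2 1 3)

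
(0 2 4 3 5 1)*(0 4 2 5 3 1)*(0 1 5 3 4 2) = (0 3 4 5 1 2)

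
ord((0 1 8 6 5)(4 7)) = 10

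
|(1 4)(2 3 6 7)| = 4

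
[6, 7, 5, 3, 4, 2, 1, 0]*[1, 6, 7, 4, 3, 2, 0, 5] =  [0, 5, 2, 4, 3, 7, 6, 1]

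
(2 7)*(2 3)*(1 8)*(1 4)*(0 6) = (0 6)(1 8 4)(2 7 3)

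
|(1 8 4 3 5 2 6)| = 7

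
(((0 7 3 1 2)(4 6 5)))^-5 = (4 6 5)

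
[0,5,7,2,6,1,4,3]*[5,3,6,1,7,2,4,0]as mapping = [0→5,1→2,2→0,3→6,4→4,5→3,6→7,7→1]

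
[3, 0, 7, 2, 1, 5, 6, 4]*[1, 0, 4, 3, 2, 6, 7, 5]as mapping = [0→3, 1→1, 2→5, 3→4, 4→0, 5→6, 6→7, 7→2]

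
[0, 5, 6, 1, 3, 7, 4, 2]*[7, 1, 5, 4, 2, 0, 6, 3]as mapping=[0→7, 1→0, 2→6, 3→1, 4→4, 5→3, 6→2, 7→5]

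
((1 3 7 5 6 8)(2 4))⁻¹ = (1 8 6 5 7 3)(2 4)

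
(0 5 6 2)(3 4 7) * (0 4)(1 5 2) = (0 2 4 7 3)(1 5 6)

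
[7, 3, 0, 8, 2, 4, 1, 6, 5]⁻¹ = [2, 6, 4, 1, 5, 8, 7, 0, 3]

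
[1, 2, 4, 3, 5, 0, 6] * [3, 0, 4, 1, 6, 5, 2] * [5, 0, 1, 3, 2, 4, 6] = [5, 2, 6, 0, 4, 3, 1]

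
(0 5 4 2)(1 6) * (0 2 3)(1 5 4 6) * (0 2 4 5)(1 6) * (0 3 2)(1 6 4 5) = (0 1 4 2 5 6 3)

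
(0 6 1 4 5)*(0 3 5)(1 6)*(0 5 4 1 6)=(0 6)(3 4 5)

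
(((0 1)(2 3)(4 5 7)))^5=(0 1)(2 3)(4 7 5)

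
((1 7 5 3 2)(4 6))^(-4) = (1 7 5 3 2)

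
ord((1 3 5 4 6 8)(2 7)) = 6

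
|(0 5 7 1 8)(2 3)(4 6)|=10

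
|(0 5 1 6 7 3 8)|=7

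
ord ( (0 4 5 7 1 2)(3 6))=6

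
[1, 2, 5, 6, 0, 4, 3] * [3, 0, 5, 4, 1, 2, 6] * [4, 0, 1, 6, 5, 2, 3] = [4, 2, 1, 3, 6, 0, 5]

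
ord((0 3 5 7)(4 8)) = 4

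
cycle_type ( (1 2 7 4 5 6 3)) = 7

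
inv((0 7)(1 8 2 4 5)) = (0 7)(1 5 4 2 8)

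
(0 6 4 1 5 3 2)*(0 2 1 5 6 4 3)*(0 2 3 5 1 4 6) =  (0 6 5 2 3 4 1)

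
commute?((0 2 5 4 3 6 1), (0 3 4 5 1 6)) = no:(0 2 5 4 3 6 1)*(0 3 4 5 1 6) = (0 2 1 3), (0 3 4 5 1 6)*(0 2 5 4 3 6 1) = (0 6 2 5)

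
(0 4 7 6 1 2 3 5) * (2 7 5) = (0 4 5)(1 7 6)(2 3)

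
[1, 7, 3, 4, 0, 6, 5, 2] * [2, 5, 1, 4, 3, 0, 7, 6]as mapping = [0→5, 1→6, 2→4, 3→3, 4→2, 5→7, 6→0, 7→1]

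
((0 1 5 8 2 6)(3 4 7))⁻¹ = (0 6 2 8 5 1)(3 7 4)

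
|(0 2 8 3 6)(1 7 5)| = 15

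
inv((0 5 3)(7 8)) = (0 3 5)(7 8)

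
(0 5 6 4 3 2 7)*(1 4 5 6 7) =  (0 6 5 7)(1 4 3 2)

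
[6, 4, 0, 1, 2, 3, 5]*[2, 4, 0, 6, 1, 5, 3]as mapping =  [0→3, 1→1, 2→2, 3→4, 4→0, 5→6, 6→5]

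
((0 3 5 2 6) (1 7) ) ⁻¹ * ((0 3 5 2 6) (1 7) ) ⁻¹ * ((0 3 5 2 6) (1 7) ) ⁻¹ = (0 5 6 3 2) (1 7) 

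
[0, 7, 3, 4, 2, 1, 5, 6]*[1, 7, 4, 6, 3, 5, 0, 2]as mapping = [0→1, 1→2, 2→6, 3→3, 4→4, 5→7, 6→5, 7→0]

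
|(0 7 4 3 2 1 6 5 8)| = 9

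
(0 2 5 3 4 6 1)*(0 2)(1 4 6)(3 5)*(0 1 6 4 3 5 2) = (0 1)(2 5)(3 4 6)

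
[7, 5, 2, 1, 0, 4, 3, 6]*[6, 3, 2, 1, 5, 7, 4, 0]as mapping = [0→0, 1→7, 2→2, 3→3, 4→6, 5→5, 6→1, 7→4]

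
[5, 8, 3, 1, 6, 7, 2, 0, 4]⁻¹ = [7, 3, 6, 2, 8, 0, 4, 5, 1]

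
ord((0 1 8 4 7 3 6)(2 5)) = 14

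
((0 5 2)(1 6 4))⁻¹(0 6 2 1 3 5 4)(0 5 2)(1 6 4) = (0 6 3 2 1 5 4)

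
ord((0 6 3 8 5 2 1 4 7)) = 9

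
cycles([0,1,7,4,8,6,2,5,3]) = (2 7 5 6)(3 4 8)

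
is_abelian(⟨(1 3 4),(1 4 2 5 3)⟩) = no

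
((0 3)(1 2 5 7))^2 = (1 5)(2 7)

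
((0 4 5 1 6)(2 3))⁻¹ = (0 6 1 5 4)(2 3)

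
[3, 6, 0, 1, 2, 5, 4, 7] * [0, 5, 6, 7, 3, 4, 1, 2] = [7, 1, 0, 5, 6, 4, 3, 2]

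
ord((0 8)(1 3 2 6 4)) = 10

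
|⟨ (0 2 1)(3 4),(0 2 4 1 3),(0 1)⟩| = 120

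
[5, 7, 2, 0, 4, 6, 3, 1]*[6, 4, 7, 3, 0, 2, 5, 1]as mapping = [0→2, 1→1, 2→7, 3→6, 4→0, 5→5, 6→3, 7→4]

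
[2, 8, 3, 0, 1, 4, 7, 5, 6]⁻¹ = [3, 4, 0, 2, 5, 7, 8, 6, 1]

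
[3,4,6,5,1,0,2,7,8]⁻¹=[5,4,6,0,1,3,2,7,8]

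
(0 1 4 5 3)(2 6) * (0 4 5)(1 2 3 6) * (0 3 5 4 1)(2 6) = (0 6 5 2)(1 4 3)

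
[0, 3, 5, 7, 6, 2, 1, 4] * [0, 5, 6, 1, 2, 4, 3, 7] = [0, 1, 4, 7, 3, 6, 5, 2]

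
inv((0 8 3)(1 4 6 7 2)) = (0 3 8)(1 2 7 6 4)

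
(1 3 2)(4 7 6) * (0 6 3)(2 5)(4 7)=(0 6 7 3 5 2 1)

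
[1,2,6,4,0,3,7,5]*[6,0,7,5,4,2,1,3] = [0,7,1,4,6,5,3,2]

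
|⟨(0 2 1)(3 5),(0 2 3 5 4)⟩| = 720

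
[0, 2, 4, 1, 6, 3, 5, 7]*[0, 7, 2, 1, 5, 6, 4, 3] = [0, 2, 5, 7, 4, 1, 6, 3]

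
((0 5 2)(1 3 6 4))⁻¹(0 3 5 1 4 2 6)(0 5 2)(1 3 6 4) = (0 4 5 6 2 3 1)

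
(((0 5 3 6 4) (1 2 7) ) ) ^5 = (1 7 2) 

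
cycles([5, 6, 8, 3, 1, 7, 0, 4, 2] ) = (0 5 7 4 1 6)(2 8)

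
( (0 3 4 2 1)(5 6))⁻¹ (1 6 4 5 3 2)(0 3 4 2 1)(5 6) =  (0 5 2 6 4 1)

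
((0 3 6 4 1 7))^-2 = (0 1 6)(3 7 4)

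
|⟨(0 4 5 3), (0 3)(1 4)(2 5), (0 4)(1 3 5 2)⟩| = 720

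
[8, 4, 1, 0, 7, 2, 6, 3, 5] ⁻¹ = [3, 2, 5, 7, 1, 8, 6, 4, 0] 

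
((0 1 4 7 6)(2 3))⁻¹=(0 6 7 4 1)(2 3)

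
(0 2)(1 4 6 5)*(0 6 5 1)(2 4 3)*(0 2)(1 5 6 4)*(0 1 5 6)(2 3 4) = (0 5 3 1 4)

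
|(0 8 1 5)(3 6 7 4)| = 4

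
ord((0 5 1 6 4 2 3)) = 7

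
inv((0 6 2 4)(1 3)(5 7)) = (0 4 2 6)(1 3)(5 7)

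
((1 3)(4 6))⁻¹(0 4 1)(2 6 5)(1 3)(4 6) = (0 6 3)(2 4 5)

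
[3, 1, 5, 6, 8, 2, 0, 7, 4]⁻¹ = [6, 1, 5, 0, 8, 2, 3, 7, 4]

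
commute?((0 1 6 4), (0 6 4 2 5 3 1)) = no:(0 1 6 4) * (0 6 4 2 5 3 1) = (1 4 6 2 5 3), (0 6 4 2 5 3 1) * (0 1 6 4) = (0 4 2 5 3 6)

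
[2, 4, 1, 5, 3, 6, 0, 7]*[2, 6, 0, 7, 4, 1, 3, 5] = [0, 4, 6, 1, 7, 3, 2, 5] 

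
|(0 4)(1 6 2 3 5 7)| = 6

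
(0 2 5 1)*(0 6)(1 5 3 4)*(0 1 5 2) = (1 6)(2 3 4 5)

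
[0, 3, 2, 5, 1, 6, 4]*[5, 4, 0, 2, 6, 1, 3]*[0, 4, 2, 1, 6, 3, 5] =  [3, 2, 0, 4, 6, 1, 5]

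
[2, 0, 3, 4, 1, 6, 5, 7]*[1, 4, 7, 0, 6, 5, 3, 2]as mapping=[0→7, 1→1, 2→0, 3→6, 4→4, 5→3, 6→5, 7→2]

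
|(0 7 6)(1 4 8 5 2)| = 15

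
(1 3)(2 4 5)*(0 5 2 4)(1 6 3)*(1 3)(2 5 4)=(0 4 5 2)(1 3 6)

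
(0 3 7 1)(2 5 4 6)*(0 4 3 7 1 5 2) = (0 7 5 3 1 4 6)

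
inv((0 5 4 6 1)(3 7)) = (0 1 6 4 5)(3 7)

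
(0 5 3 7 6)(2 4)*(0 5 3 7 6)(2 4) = (0 3 6 5 7)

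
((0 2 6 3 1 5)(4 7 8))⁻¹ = (0 5 1 3 6 2)(4 8 7)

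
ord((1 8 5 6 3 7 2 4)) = 8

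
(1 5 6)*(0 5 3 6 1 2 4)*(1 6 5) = (0 1 3 5 6 2 4)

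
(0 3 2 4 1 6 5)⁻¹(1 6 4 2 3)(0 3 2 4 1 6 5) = (1 4 2 6 5)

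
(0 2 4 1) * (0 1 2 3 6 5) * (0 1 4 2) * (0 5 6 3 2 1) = (0 2 1 4 5)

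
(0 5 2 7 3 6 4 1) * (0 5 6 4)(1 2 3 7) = (0 6)(1 5 3 4 2)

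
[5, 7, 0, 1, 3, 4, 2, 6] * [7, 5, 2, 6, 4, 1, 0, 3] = [1, 3, 7, 5, 6, 4, 2, 0]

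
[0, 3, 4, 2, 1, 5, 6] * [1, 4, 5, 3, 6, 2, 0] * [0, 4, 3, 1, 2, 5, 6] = [4, 1, 6, 5, 2, 3, 0]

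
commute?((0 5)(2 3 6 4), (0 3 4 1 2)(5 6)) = no:(0 5)(2 3 6 4)*(0 3 4 1 2)(5 6) = (0 6 1 2 4)(3 5), (0 3 4 1 2)(5 6)*(0 5)(2 3 6 4) = (0 6)(1 3 2 5 4)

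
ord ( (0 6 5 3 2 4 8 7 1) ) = 9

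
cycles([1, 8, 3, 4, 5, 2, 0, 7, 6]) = (0 1 8 6)(2 3 4 5)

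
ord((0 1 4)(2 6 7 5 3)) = 15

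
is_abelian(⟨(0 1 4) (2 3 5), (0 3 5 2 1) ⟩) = no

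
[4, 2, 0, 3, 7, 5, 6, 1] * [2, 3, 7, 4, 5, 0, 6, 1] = [5, 7, 2, 4, 1, 0, 6, 3]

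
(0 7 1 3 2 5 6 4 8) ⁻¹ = (0 8 4 6 5 2 3 1 7) 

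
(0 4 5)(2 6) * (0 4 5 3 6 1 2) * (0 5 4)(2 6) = (0 4 3 2 1 6 5)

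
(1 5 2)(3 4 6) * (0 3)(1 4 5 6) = (0 3 5 2 4 1 6)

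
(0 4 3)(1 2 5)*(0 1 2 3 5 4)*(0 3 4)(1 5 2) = (0 3 5 1 4 2)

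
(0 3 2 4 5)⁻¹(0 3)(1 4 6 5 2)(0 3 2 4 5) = (0 4 1 5 6)(2 3)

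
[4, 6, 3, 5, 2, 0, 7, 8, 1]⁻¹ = [5, 8, 4, 2, 0, 3, 1, 6, 7]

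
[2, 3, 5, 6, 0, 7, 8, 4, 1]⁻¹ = [4, 8, 0, 1, 7, 2, 3, 5, 6]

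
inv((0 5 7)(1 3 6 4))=(0 7 5)(1 4 6 3)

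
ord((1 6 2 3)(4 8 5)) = 12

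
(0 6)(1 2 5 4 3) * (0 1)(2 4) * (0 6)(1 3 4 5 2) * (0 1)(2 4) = (0 1 5)(2 4)(3 6)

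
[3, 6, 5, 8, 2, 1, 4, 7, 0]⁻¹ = [8, 5, 4, 0, 6, 2, 1, 7, 3]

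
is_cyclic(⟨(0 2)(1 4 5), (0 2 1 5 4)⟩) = no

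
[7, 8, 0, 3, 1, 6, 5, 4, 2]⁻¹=[2, 4, 8, 3, 7, 6, 5, 0, 1]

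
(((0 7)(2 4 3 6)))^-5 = (0 7)(2 6 3 4)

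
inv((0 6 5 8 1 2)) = (0 2 1 8 5 6)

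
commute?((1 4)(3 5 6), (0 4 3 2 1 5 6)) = no:(1 4)(3 5 6)*(0 4 3 2 1 5 6) = (0 4 5)(1 3 6 2), (0 4 3 2 1 5 6)*(1 4)(3 5 6) = (0 1 6)(2 4 5 3)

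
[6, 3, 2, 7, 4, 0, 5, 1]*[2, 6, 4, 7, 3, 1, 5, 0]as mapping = [0→5, 1→7, 2→4, 3→0, 4→3, 5→2, 6→1, 7→6]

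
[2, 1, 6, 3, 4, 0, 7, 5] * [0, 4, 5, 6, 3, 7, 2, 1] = [5, 4, 2, 6, 3, 0, 1, 7]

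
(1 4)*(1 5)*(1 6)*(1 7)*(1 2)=(1 4 5 6 7 2) 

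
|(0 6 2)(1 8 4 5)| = 12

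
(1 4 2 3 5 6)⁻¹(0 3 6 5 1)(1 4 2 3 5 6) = (0 5 1 6 4)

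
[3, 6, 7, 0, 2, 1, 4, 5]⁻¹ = [3, 5, 4, 0, 6, 7, 1, 2]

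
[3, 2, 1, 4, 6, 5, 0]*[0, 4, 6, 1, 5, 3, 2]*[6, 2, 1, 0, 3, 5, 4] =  [2, 4, 3, 5, 1, 0, 6]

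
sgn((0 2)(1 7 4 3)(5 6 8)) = 1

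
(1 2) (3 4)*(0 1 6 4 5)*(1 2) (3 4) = (0 2 6 3 5) 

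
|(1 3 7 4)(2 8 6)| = 12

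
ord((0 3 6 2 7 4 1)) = 7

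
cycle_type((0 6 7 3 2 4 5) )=7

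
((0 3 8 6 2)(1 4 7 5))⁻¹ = (0 2 6 8 3)(1 5 7 4)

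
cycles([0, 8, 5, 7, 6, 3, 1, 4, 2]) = (1 8 2 5 3 7 4 6)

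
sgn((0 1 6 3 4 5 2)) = 1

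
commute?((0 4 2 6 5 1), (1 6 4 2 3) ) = no:(0 4 2 6 5 1) * (1 6 4 2 3) = (0 2 4 3 1) (5 6), (1 6 4 2 3) * (0 4 2 6 5 1) = (0 4 6 2 3) (1 5) 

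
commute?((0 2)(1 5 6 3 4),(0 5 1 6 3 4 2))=no:(0 2)(1 5 6 3 4) * (0 5 1 6 3 4 2)=(2 5 3)(4 6),(0 5 1 6 3 4 2) * (0 2)(1 5 6 3 4)=(0 6 4)(1 3)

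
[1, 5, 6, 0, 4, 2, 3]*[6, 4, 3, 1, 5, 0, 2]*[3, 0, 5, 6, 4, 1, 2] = [4, 3, 5, 2, 1, 6, 0] 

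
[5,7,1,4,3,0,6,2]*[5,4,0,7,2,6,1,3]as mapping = [0→6,1→3,2→4,3→2,4→7,5→5,6→1,7→0]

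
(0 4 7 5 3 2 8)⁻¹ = (0 8 2 3 5 7 4)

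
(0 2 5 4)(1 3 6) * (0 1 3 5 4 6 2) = (1 5 6 3 2 4)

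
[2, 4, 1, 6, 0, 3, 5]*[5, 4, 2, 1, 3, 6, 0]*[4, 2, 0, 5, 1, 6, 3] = [0, 5, 1, 4, 6, 2, 3]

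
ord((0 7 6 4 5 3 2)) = 7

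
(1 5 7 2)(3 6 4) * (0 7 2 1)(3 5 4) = (0 7 1 4 5 2)(3 6)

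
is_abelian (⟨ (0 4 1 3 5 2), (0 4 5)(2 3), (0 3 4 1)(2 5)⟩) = no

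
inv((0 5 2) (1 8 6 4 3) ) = (0 2 5) (1 3 4 6 8) 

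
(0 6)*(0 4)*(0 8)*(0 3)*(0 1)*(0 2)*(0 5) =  (0 6 4 8 3 1 2 5)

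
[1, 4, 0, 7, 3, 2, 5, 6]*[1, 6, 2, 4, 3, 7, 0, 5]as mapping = [0→6, 1→3, 2→1, 3→5, 4→4, 5→2, 6→7, 7→0]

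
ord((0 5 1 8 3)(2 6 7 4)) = 20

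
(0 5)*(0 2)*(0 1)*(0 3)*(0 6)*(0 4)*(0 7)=(0 5 2 1 3 6 4 7)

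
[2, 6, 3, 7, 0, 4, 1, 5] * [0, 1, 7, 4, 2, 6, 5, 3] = [7, 5, 4, 3, 0, 2, 1, 6]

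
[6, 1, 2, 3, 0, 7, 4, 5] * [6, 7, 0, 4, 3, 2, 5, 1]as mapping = [0→5, 1→7, 2→0, 3→4, 4→6, 5→1, 6→3, 7→2]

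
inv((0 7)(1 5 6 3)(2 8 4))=(0 7)(1 3 6 5)(2 4 8)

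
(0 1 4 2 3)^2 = (0 4 3 1 2)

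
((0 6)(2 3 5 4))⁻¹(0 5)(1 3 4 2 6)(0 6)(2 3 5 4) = (0 1 5 2 3)(4 6)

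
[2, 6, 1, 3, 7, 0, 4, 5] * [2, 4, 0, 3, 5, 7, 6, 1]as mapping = [0→0, 1→6, 2→4, 3→3, 4→1, 5→2, 6→5, 7→7]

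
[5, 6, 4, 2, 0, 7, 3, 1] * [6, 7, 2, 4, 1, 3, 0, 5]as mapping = [0→3, 1→0, 2→1, 3→2, 4→6, 5→5, 6→4, 7→7]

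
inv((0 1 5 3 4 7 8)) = (0 8 7 4 3 5 1)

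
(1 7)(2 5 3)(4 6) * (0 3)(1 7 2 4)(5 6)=(0 3 4 5)(1 2 6)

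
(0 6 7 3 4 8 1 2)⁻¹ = (0 2 1 8 4 3 7 6)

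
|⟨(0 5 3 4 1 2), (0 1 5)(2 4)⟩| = 720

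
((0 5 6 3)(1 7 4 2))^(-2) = (0 6)(1 4)(2 7)(3 5)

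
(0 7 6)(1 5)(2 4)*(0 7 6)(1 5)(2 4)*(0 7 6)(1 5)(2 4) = (1 5)(2 4)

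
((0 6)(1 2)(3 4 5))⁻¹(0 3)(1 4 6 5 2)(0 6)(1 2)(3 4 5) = (0 3 1 2 5)(4 6)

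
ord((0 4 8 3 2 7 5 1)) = 8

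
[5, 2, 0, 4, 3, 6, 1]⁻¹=[2, 6, 1, 4, 3, 0, 5]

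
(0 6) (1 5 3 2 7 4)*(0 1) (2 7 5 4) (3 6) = (0 3 7 2 5 6 1 4) 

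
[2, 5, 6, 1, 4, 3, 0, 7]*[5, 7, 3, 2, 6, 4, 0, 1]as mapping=[0→3, 1→4, 2→0, 3→7, 4→6, 5→2, 6→5, 7→1]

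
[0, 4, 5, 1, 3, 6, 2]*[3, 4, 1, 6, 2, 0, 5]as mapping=[0→3, 1→2, 2→0, 3→4, 4→6, 5→5, 6→1]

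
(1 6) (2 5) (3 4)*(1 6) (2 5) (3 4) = () 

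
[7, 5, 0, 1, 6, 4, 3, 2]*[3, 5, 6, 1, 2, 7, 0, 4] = [4, 7, 3, 5, 0, 2, 1, 6]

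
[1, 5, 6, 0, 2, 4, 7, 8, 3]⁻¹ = [3, 0, 4, 8, 5, 1, 2, 6, 7]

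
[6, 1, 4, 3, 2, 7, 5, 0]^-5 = [7, 1, 4, 3, 2, 6, 0, 5]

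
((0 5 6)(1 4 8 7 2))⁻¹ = (0 6 5)(1 2 7 8 4)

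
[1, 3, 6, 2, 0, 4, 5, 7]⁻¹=[4, 0, 3, 1, 5, 6, 2, 7]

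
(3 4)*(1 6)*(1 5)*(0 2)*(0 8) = (0 2 8)(1 6 5)(3 4)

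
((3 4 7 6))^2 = (3 7)(4 6)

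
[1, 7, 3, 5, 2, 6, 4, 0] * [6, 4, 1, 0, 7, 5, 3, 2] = [4, 2, 0, 5, 1, 3, 7, 6]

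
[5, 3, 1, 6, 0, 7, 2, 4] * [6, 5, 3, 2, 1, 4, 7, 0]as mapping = [0→4, 1→2, 2→5, 3→7, 4→6, 5→0, 6→3, 7→1]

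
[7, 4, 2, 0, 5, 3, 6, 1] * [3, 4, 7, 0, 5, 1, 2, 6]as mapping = [0→6, 1→5, 2→7, 3→3, 4→1, 5→0, 6→2, 7→4]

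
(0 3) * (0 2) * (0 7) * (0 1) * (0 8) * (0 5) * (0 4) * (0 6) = (0 3 2 7 1 8 5 4 6) 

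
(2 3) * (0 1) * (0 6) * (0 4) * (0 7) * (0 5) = (0 1 6 4 7 5)(2 3)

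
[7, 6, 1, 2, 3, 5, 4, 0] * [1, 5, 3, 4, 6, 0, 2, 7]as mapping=[0→7, 1→2, 2→5, 3→3, 4→4, 5→0, 6→6, 7→1]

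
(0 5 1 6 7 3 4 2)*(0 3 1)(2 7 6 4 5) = (0 2 3 5)(1 4 7)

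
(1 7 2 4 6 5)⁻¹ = (1 5 6 4 2 7)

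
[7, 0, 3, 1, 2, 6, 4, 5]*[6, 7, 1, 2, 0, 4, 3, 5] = [5, 6, 2, 7, 1, 3, 0, 4]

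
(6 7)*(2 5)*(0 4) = (0 4)(2 5)(6 7)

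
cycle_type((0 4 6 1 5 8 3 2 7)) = 9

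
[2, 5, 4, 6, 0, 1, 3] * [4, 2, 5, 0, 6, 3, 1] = [5, 3, 6, 1, 4, 2, 0]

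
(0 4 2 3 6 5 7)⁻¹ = (0 7 5 6 3 2 4)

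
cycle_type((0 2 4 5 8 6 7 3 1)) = 9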